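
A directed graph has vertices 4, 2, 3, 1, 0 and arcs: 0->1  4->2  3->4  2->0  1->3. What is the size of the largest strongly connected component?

5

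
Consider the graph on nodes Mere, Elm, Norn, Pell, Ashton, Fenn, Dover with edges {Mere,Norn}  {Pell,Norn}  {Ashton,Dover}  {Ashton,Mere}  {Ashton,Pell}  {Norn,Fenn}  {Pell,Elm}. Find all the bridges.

The edges on the cycle Ashton-Mere-Norn-Pell-Ashton are not bridges since each lies on that cycle.
But removing Dover–Ashton disconnects Dover from Ashton; removing Norn–Fenn disconnects Norn from Fenn; removing Pell–Elm disconnects Pell from Elm — these are bridges.

Ashton-Dover, Elm-Pell, Fenn-Norn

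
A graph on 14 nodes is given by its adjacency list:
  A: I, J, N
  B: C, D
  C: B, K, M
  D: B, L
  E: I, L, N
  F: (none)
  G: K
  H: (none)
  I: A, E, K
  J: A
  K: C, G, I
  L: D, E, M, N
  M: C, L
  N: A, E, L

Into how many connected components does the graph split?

H is isolated — a component by itself.
F is isolated — a component by itself.
Starting from A we can reach A, B, C, D, E, G, I, J, K, L, M, N. That is one component of size 12.
Total: 3 components.

3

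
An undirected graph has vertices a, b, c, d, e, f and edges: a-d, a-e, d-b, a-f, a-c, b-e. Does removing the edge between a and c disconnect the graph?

Removing a-c leaves no path between a and c: the component count goes from 1 to 2. So it is a bridge.

Yes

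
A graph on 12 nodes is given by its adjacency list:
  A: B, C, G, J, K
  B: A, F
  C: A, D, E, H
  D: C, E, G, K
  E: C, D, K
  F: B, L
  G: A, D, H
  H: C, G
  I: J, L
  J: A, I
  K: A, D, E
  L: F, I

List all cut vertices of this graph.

A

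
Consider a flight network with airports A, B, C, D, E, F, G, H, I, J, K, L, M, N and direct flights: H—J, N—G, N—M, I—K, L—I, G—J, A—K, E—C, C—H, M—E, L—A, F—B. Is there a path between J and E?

Yes

From J we can reach C, E, G, H, J, M, N, which includes E.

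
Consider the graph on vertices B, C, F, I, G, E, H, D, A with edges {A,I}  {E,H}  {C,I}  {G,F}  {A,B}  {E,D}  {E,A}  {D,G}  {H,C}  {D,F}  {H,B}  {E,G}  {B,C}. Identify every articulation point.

Removing E increases the component count from 1 to 2, so E is a cut vertex.
By contrast removing H leaves 1 component; it is not a cut vertex. No other vertex is a cut vertex either.

E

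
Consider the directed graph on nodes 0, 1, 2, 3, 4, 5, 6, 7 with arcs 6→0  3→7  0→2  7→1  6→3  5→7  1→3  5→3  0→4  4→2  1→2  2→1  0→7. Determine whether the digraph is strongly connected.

No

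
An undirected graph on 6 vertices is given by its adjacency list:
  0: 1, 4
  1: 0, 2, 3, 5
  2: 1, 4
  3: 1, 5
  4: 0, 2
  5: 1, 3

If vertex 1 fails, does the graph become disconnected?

Deleting 1 raises the number of components from 1 to 2, so 1 is a cut vertex.

Yes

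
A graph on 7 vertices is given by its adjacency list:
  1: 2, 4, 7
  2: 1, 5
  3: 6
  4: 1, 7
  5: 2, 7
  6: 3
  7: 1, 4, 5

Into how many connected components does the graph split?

Starting from 3 we can reach 3, 6. That is one component of size 2.
Starting from 1 we can reach 1, 2, 4, 5, 7. That is one component of size 5.
Total: 2 components.

2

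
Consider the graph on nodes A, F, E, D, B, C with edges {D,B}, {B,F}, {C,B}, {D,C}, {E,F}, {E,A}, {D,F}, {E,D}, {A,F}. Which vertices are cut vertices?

Removing B, for instance, still leaves 1 component. No single vertex removal increases the component count — the graph has no articulation points.

none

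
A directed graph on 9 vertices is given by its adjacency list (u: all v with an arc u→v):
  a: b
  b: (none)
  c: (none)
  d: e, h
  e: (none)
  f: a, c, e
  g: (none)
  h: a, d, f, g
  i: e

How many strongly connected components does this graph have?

8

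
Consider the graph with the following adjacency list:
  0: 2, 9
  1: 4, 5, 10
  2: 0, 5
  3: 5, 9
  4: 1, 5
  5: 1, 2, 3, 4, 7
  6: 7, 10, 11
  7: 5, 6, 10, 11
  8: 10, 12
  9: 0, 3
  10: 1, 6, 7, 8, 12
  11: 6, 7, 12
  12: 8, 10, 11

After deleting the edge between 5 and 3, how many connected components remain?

1

5 and 3 are still connected via 5-2-0-9-3, so the component count stays at 1.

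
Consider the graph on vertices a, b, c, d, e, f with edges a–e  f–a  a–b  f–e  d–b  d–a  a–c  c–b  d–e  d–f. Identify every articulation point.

none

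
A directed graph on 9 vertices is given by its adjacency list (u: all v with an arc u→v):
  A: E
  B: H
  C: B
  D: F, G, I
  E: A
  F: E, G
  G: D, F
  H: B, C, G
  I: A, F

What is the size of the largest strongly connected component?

4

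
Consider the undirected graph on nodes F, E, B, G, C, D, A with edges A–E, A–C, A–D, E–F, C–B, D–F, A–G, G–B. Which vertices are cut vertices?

A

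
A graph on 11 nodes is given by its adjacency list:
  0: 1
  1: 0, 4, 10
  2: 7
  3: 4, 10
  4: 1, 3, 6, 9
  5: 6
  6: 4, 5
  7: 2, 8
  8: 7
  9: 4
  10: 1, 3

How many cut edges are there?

6

The edges on the cycle 4-3-10-1-4 are not bridges since each lies on that cycle.
But removing 7-2 disconnects 7 from 2; removing 8-7 disconnects 8 from 7; removing 1-0 disconnects 1 from 0; removing 4-9 disconnects 4 from 9 — these are bridges.
In total 6 edges are bridges.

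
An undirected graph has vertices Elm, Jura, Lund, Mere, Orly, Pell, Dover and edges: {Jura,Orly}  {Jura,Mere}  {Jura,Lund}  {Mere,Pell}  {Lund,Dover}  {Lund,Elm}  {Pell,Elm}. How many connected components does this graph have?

Starting from Elm we can reach Elm, Jura, Lund, Mere, Orly, Pell, Dover. That is one component of size 7.
Total: 1 component.

1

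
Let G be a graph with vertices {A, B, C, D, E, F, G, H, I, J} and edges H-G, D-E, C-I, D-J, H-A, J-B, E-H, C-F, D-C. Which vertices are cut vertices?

C, D, E, H, J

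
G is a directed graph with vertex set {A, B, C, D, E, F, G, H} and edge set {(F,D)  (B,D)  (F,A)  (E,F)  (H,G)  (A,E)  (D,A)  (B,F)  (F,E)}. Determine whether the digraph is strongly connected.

There is no directed path from H to F, so the graph is not strongly connected.

No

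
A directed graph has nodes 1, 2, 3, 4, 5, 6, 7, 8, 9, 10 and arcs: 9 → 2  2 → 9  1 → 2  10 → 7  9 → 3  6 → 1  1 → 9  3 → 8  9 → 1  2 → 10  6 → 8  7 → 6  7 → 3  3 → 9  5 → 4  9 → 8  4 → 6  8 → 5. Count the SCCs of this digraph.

{1, 2, 3, 4, 5, 6, 7, 8, 9, 10} are all mutually reachable — one SCC of size 10.
That gives 1 strongly connected component.

1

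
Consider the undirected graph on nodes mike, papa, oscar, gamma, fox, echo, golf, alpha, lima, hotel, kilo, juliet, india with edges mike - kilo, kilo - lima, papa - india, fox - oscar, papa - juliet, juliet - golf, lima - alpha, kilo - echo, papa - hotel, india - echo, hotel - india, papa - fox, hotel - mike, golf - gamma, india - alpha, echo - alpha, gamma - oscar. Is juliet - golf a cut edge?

No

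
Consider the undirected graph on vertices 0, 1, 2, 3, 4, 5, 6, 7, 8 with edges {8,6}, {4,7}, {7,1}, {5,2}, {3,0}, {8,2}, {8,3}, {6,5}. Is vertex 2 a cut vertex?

Deleting 2 leaves 2 components (was 2), so 2 is not a cut vertex.

No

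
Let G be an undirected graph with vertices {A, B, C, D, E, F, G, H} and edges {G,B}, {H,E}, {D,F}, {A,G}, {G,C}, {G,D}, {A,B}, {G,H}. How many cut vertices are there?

3

Removing D increases the component count from 1 to 2, so D is a cut vertex.
Removing G increases the component count from 1 to 4, so G is a cut vertex.
Removing H increases the component count from 1 to 2, so H is a cut vertex.
By contrast removing A leaves 1 component; it is not a cut vertex. No other vertex is a cut vertex either.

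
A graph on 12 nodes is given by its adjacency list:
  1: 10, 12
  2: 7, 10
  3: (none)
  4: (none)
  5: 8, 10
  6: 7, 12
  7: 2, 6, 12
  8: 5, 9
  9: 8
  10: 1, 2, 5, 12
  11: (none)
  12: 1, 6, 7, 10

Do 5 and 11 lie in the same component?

No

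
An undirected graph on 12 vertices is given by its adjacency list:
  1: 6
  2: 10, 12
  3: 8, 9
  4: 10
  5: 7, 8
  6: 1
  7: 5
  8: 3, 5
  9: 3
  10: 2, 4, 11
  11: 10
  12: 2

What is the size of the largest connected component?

Starting from 1 we can reach 1, 6. That is one component of size 2.
Starting from 2 we can reach 2, 4, 10, 11, 12. That is one component of size 5.
Starting from 3 we can reach 3, 5, 7, 8, 9. That is one component of size 5.
The largest has 5 vertices.

5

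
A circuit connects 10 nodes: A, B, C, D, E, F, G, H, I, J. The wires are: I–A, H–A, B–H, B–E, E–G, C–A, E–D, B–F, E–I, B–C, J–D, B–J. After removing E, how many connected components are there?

With E gone, the remaining components are: {G}; {A, B, C, D, F, H, I, J}.
That is 2 components.

2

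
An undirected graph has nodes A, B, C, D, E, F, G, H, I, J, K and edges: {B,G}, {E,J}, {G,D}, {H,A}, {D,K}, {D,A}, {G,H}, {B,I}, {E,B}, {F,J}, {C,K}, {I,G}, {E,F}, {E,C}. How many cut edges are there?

0

The edges on the cycle E-F-J-E are not bridges since each lies on that cycle.
Every edge lies on some cycle, so there are no bridges.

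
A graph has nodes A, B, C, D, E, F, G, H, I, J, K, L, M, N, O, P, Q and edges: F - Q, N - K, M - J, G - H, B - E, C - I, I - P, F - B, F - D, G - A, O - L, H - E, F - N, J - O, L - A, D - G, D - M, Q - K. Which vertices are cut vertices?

F, I

Removing F increases the component count from 2 to 3, so F is a cut vertex.
Removing I increases the component count from 2 to 3, so I is a cut vertex.
By contrast removing H leaves 2 components; it is not a cut vertex. No other vertex is a cut vertex either.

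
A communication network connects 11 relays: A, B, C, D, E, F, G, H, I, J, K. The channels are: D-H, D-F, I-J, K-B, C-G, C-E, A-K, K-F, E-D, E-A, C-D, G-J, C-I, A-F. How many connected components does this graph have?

Starting from A we can reach A, B, C, D, E, F, G, H, I, J, K. That is one component of size 11.
Total: 1 component.

1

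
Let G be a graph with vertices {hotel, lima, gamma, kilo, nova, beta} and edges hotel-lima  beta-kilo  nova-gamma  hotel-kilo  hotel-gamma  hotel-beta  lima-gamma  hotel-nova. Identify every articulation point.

Removing hotel increases the component count from 1 to 2, so hotel is a cut vertex.
By contrast removing nova leaves 1 component; it is not a cut vertex. No other vertex is a cut vertex either.

hotel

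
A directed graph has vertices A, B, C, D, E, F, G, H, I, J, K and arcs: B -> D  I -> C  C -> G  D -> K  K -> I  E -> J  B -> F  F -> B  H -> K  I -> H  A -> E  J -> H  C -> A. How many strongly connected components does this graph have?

4

{A, C, E, H, I, J, K} are all mutually reachable — one SCC of size 7.
{B, F} are all mutually reachable — one SCC of size 2.
{G} is an SCC by itself.
{D} is an SCC by itself.
That gives 4 strongly connected components.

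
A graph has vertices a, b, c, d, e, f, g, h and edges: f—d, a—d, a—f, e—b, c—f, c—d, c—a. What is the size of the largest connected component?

h is isolated — a component by itself.
g is isolated — a component by itself.
Starting from b we can reach b, e. That is one component of size 2.
Starting from a we can reach a, c, d, f. That is one component of size 4.
The largest has 4 vertices.

4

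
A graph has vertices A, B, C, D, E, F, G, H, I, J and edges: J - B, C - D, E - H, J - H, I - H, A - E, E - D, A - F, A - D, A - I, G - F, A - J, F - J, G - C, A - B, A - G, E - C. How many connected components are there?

Starting from A we can reach A, B, C, D, E, F, G, H, I, J. That is one component of size 10.
Total: 1 component.

1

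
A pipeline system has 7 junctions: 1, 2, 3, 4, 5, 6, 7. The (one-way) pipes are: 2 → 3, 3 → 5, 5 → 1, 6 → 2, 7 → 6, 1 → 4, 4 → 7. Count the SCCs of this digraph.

{1, 2, 3, 4, 5, 6, 7} are all mutually reachable — one SCC of size 7.
That gives 1 strongly connected component.

1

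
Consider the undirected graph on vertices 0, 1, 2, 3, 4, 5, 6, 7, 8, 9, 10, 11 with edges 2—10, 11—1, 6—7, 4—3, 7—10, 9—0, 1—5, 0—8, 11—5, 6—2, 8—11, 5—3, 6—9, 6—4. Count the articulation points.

1

Removing 6 increases the component count from 1 to 2, so 6 is a cut vertex.
By contrast removing 5 leaves 1 component; it is not a cut vertex. No other vertex is a cut vertex either.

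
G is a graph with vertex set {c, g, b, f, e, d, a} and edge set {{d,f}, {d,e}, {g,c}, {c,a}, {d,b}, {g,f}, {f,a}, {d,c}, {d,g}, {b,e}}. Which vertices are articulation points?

d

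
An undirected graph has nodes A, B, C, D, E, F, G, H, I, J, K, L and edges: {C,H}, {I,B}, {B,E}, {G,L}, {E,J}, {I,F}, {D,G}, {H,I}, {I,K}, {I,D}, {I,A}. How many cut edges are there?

11

removing I - K disconnects I from K; removing I - F disconnects I from F; removing D - I disconnects D from I; removing H - C disconnects H from C — these are bridges.
In total 11 edges are bridges.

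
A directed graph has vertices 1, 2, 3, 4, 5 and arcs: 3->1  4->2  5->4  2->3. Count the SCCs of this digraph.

5

{5} is an SCC by itself.
{3} is an SCC by itself.
{1} is an SCC by itself.
{2} is an SCC by itself.
{4} is an SCC by itself.
That gives 5 strongly connected components.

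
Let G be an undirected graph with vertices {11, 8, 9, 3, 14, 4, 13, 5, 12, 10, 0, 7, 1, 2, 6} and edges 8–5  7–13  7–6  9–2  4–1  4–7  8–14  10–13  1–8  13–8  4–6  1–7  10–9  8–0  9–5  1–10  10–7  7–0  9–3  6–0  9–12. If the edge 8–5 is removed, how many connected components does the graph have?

2

8 and 5 are still connected via 8-1-10-9-5, so the component count stays at 2.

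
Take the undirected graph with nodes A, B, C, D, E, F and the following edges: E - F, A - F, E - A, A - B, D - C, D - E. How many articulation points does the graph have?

3

Removing A increases the component count from 1 to 2, so A is a cut vertex.
Removing D increases the component count from 1 to 2, so D is a cut vertex.
Removing E increases the component count from 1 to 2, so E is a cut vertex.
By contrast removing C leaves 1 component; it is not a cut vertex. No other vertex is a cut vertex either.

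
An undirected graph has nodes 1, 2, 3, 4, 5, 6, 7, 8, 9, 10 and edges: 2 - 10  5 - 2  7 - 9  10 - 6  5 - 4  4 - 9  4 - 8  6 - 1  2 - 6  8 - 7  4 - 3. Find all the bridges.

1-6, 2-5, 3-4, 4-5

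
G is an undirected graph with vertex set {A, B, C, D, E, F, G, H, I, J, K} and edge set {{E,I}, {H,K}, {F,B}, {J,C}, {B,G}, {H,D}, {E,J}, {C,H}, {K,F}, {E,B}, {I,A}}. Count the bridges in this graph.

4

The edges on the cycle E-J-C-H-K-F-B-E are not bridges since each lies on that cycle.
But removing I-A disconnects I from A; removing B-G disconnects B from G; removing D-H disconnects D from H; removing E-I disconnects E from I — these are bridges.
That makes 4 bridges.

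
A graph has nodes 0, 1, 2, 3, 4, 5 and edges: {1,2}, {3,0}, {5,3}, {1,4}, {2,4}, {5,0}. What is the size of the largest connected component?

3

Starting from 1 we can reach 1, 2, 4. That is one component of size 3.
Starting from 0 we can reach 0, 3, 5. That is one component of size 3.
The largest has 3 vertices.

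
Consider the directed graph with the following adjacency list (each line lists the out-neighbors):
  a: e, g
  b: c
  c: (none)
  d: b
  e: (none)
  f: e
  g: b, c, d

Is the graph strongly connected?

No

There is no directed path from d to g, so the graph is not strongly connected.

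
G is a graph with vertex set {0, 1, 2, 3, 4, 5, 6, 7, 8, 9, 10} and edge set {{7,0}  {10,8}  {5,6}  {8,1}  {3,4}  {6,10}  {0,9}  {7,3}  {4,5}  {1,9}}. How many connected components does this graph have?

2 is isolated — a component by itself.
Starting from 0 we can reach 0, 1, 3, 4, 5, 6, 7, 8, 9, 10. That is one component of size 10.
Total: 2 components.

2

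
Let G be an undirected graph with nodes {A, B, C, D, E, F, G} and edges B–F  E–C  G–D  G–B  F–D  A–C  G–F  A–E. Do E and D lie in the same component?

No

The component containing E is {A, C, E}, and D is not in it.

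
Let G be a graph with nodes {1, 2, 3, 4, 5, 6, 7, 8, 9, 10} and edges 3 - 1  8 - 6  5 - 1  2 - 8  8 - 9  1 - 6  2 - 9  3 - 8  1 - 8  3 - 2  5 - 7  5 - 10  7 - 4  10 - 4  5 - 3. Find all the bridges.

none

The edges on the cycle 5-7-4-10-5 are not bridges since each lies on that cycle.
Every edge lies on some cycle, so there are no bridges.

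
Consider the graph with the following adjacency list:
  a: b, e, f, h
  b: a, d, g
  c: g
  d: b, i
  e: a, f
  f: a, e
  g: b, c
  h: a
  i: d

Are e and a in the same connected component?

Yes

From e we can reach a, b, c, d, e, f, g, h, i, which includes a.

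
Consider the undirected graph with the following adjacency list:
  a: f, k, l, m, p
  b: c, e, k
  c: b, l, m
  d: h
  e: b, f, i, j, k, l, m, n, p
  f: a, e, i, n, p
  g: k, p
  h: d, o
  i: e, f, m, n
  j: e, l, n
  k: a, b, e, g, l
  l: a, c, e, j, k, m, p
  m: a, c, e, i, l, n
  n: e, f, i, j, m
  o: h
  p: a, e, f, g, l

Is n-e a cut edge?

After removing n-e, the path n-j-e still connects them, so the edge is not a bridge.

No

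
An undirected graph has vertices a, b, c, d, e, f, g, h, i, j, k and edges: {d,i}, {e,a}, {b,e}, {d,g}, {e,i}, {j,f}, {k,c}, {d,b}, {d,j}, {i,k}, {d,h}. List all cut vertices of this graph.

Removing d increases the component count from 1 to 4, so d is a cut vertex.
Removing e increases the component count from 1 to 2, so e is a cut vertex.
Removing i increases the component count from 1 to 2, so i is a cut vertex.
Likewise j, k are cut vertices.
By contrast removing b leaves 1 component; it is not a cut vertex. No other vertex is a cut vertex either.

d, e, i, j, k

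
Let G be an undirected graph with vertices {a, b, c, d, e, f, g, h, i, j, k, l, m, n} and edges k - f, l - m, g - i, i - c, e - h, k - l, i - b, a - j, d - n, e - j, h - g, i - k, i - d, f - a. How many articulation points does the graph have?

Removing d increases the component count from 1 to 2, so d is a cut vertex.
Removing i increases the component count from 1 to 4, so i is a cut vertex.
Removing k increases the component count from 1 to 2, so k is a cut vertex.
Likewise l is a cut vertex.
By contrast removing g leaves 1 component; it is not a cut vertex. No other vertex is a cut vertex either.

4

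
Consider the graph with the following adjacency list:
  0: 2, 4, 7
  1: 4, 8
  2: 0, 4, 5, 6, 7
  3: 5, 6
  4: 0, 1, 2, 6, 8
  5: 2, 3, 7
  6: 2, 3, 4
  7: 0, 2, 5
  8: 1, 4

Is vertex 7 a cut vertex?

No

Deleting 7 leaves 1 component (was 1) (its neighbors 0, 2, 5 remain connected to each other), so 7 is not a cut vertex.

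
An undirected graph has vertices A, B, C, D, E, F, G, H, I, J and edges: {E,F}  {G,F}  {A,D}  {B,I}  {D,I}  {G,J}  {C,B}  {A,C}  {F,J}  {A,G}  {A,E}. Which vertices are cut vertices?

A

Removing A increases the component count from 2 to 3, so A is a cut vertex.
By contrast removing C leaves 2 components; it is not a cut vertex. No other vertex is a cut vertex either.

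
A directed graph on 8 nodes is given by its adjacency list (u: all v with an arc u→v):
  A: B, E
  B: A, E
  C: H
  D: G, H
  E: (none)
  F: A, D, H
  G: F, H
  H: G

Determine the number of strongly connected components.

4

{D, F, G, H} are all mutually reachable — one SCC of size 4.
{A, B} are all mutually reachable — one SCC of size 2.
{C} is an SCC by itself.
{E} is an SCC by itself.
That gives 4 strongly connected components.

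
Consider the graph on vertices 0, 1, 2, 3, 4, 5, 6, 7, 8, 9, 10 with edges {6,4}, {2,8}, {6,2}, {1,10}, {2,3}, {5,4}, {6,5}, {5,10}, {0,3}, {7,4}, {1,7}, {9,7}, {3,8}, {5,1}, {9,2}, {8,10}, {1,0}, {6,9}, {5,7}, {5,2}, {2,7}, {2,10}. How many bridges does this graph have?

0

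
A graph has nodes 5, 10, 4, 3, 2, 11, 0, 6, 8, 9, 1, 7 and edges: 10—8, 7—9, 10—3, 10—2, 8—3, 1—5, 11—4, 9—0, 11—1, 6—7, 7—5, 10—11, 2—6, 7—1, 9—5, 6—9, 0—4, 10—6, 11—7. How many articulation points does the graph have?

1

Removing 10 increases the component count from 1 to 2, so 10 is a cut vertex.
By contrast removing 1 leaves 1 component; it is not a cut vertex. No other vertex is a cut vertex either.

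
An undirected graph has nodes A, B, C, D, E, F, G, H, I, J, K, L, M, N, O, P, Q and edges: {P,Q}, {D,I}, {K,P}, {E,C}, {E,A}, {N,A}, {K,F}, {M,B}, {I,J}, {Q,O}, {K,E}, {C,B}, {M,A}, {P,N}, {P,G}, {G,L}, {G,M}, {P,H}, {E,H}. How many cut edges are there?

The edges on the cycle K-P-G-M-B-C-E-K are not bridges since each lies on that cycle.
But removing Q–P disconnects Q from P; removing O–Q disconnects O from Q; removing J–I disconnects J from I; removing F–K disconnects F from K — these are bridges.
In total 6 edges are bridges.

6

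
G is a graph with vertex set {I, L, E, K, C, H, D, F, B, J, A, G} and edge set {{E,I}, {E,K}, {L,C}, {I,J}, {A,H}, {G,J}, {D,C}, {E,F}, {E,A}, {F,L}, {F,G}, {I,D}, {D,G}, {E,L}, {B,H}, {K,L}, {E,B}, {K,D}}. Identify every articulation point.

Removing E increases the component count from 1 to 2, so E is a cut vertex.
By contrast removing I leaves 1 component; it is not a cut vertex. No other vertex is a cut vertex either.

E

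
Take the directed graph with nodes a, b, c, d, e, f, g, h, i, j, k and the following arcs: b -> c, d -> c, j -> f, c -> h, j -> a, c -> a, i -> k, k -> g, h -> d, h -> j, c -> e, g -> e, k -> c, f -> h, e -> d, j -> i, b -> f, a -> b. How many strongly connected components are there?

{a, b, c, d, e, f, g, h, i, j, k} are all mutually reachable — one SCC of size 11.
That gives 1 strongly connected component.

1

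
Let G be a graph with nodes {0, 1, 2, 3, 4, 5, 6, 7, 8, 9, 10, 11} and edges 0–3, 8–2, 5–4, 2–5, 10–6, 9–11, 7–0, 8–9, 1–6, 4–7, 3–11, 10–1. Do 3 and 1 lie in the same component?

No

The component containing 3 is {0, 2, 3, 4, 5, 7, 8, 9, 11}, and 1 is not in it.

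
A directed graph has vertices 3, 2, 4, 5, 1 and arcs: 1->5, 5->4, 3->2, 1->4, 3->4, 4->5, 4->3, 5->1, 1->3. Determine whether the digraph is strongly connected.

No

There is no directed path from 2 to 5, so the graph is not strongly connected.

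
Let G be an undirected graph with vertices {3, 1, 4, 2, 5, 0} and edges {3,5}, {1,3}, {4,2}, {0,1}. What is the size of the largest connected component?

4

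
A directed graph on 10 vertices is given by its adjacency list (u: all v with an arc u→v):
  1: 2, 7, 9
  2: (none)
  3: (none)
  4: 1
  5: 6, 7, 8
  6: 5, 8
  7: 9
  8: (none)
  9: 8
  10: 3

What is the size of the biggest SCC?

{5, 6} are all mutually reachable — one SCC of size 2.
{3} is an SCC by itself.
{4} is an SCC by itself.
{1} is an SCC by itself.
{2} is an SCC by itself.
(and 4 more singleton SCCs)
The largest has 2 vertices.

2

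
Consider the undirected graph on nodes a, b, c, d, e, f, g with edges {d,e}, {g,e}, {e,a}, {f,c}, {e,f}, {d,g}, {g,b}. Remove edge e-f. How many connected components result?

Before removal there is 1 component.
e-f is a bridge — removing it separates e's side from f's side.
After removal: 2 components.

2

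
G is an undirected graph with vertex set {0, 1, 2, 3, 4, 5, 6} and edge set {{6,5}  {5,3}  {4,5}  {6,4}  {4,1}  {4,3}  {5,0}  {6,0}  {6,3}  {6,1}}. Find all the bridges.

The edges on the cycle 6-4-3-6 are not bridges since each lies on that cycle.
Every edge lies on some cycle, so there are no bridges.

none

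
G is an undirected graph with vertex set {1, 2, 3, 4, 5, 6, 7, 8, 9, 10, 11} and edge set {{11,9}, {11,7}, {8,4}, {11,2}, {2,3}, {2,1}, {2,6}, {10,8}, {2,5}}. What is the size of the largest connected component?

Starting from 4 we can reach 4, 8, 10. That is one component of size 3.
Starting from 1 we can reach 1, 2, 3, 5, 6, 7, 9, 11. That is one component of size 8.
The largest has 8 vertices.

8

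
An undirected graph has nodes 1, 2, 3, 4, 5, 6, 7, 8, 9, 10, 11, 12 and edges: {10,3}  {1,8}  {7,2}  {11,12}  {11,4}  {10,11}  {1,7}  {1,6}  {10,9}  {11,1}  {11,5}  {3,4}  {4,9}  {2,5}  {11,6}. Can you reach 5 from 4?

Yes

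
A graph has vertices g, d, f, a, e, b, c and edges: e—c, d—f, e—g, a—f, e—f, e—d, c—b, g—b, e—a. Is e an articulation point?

Yes

Deleting e raises the number of components from 1 to 2, so e is a cut vertex.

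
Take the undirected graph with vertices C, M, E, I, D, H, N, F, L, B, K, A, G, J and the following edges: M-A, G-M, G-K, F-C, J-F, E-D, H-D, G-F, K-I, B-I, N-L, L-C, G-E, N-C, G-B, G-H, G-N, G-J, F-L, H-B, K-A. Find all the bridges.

none

The edges on the cycle G-J-F-G are not bridges since each lies on that cycle.
Every edge lies on some cycle, so there are no bridges.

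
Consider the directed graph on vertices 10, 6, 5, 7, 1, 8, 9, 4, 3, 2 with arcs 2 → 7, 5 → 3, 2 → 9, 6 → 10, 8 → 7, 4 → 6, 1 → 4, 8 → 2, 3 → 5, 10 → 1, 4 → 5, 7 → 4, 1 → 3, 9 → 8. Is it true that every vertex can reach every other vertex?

No

There is no directed path from 3 to 9, so the graph is not strongly connected.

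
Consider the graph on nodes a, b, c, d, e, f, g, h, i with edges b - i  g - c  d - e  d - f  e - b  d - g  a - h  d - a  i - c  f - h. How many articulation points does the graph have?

1

Removing d increases the component count from 1 to 2, so d is a cut vertex.
By contrast removing f leaves 1 component; it is not a cut vertex. No other vertex is a cut vertex either.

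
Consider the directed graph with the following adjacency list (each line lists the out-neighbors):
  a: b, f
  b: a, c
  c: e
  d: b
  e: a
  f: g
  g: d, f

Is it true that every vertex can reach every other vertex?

Yes

From g we can reach every vertex (a, b, c, d, e, f, g), and every vertex can reach g (a, b, c, d, e, f, g). So the whole graph is one strongly connected component.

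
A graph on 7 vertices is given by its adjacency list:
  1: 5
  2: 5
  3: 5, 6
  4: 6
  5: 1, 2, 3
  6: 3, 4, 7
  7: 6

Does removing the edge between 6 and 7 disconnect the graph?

Yes

Removing 6-7 leaves no path between 6 and 7: the component count goes from 1 to 2. So it is a bridge.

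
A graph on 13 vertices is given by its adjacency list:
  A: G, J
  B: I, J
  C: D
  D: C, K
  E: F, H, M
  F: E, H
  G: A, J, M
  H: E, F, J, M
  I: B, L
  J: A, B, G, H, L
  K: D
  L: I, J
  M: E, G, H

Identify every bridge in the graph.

C-D, D-K

The edges on the cycle J-L-I-B-J are not bridges since each lies on that cycle.
But removing C-D disconnects C from D; removing D-K disconnects D from K — these are bridges.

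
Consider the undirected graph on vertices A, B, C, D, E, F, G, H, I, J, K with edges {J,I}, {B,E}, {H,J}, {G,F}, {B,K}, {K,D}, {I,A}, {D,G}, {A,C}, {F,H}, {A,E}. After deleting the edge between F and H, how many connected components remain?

1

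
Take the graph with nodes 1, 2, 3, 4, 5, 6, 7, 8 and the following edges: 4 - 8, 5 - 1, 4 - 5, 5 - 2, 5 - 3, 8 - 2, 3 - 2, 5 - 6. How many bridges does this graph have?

2

The edges on the cycle 4-8-2-3-5-4 are not bridges since each lies on that cycle.
But removing 6 - 5 disconnects 6 from 5; removing 1 - 5 disconnects 1 from 5 — these are bridges.
That makes 2 bridges.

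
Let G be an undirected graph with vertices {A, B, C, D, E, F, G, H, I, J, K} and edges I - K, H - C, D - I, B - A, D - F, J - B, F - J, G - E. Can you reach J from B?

Yes

From B we can reach A, B, D, F, I, J, K, which includes J.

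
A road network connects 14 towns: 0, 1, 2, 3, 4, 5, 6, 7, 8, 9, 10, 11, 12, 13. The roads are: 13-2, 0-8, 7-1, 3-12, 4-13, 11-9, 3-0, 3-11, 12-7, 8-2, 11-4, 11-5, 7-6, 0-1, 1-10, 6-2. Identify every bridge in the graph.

The edges on the cycle 3-0-8-2-13-4-11-3 are not bridges since each lies on that cycle.
But removing 11-5 disconnects 11 from 5; removing 11-9 disconnects 11 from 9; removing 10-1 disconnects 10 from 1 — these are bridges.

1-10, 11-5, 11-9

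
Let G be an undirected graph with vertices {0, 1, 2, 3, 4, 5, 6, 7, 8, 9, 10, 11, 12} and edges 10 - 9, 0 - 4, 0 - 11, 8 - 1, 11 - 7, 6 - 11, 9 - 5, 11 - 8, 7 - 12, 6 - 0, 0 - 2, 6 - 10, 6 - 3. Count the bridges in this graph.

The edges on the cycle 6-0-11-6 are not bridges since each lies on that cycle.
But removing 0 - 2 disconnects 0 from 2; removing 6 - 3 disconnects 6 from 3; removing 0 - 4 disconnects 0 from 4; removing 6 - 10 disconnects 6 from 10 — these are bridges.
In total 10 edges are bridges.

10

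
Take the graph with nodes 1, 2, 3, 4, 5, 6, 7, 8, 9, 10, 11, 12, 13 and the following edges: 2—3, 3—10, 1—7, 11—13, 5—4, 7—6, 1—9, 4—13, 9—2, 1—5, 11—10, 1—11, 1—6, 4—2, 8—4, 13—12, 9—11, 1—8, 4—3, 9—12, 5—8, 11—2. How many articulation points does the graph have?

1

Removing 1 increases the component count from 1 to 2, so 1 is a cut vertex.
By contrast removing 2 leaves 1 component; it is not a cut vertex. No other vertex is a cut vertex either.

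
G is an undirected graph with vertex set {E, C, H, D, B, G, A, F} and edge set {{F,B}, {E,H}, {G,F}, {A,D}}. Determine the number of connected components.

C is isolated — a component by itself.
Starting from E we can reach E, H. That is one component of size 2.
Starting from A we can reach A, D. That is one component of size 2.
Starting from B we can reach B, F, G. That is one component of size 3.
Total: 4 components.

4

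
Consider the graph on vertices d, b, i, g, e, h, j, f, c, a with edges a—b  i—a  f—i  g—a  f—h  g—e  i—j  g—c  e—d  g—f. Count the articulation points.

Removing a increases the component count from 1 to 2, so a is a cut vertex.
Removing e increases the component count from 1 to 2, so e is a cut vertex.
Removing f increases the component count from 1 to 2, so f is a cut vertex.
Likewise g, i are cut vertices.
By contrast removing h leaves 1 component; it is not a cut vertex. No other vertex is a cut vertex either.

5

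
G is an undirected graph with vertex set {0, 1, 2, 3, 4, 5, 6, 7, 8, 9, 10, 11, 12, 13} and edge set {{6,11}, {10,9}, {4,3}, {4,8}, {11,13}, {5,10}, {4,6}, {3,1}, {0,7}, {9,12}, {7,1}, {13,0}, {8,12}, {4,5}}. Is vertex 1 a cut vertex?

Deleting 1 leaves 2 components (was 2), so 1 is not a cut vertex.

No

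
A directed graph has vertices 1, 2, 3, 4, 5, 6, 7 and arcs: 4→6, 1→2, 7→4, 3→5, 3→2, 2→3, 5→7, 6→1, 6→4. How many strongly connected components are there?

1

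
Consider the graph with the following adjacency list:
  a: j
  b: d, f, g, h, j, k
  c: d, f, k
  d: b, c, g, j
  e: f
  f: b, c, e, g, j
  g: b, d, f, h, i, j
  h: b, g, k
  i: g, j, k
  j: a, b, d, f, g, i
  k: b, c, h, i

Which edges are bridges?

The edges on the cycle b-d-c-k-i-j-g-b are not bridges since each lies on that cycle.
But removing a-j disconnects a from j; removing e-f disconnects e from f — these are bridges.

a-j, e-f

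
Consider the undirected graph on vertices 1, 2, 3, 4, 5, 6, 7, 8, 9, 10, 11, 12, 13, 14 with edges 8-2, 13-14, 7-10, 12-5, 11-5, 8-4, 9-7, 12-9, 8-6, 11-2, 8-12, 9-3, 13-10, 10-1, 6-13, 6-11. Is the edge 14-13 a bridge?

Yes

Removing 14-13 leaves no path between 14 and 13: the component count goes from 1 to 2. So it is a bridge.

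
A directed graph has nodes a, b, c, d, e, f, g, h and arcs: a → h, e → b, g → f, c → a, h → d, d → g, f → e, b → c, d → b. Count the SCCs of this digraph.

{a, b, c, d, e, f, g, h} are all mutually reachable — one SCC of size 8.
That gives 1 strongly connected component.

1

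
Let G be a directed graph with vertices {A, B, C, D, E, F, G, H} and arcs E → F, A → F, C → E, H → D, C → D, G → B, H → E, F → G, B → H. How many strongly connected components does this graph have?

{B, E, F, G, H} are all mutually reachable — one SCC of size 5.
{A} is an SCC by itself.
{D} is an SCC by itself.
{C} is an SCC by itself.
That gives 4 strongly connected components.

4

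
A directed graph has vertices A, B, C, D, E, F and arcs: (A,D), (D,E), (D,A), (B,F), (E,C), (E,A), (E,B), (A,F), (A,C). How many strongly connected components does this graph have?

4

{A, D, E} are all mutually reachable — one SCC of size 3.
{C} is an SCC by itself.
{B} is an SCC by itself.
{F} is an SCC by itself.
That gives 4 strongly connected components.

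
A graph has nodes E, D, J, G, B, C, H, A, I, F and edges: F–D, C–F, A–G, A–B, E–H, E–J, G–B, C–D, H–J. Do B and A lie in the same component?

Yes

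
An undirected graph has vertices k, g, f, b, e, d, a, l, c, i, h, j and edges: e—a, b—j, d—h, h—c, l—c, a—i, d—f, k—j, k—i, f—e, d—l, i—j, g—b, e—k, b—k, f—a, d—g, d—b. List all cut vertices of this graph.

d

Removing d increases the component count from 1 to 2, so d is a cut vertex.
By contrast removing e leaves 1 component; it is not a cut vertex. No other vertex is a cut vertex either.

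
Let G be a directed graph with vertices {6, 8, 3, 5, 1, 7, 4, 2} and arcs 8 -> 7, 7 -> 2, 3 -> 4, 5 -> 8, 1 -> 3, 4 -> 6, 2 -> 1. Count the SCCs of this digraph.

{4} is an SCC by itself.
{7} is an SCC by itself.
{3} is an SCC by itself.
{6} is an SCC by itself.
{5} is an SCC by itself.
(and 3 more singleton SCCs)
That gives 8 strongly connected components.

8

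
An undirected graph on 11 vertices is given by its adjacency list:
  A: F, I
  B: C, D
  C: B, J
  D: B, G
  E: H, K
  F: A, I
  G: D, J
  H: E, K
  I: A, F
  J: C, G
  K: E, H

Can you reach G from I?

The component containing I is {A, F, I}, and G is not in it.

No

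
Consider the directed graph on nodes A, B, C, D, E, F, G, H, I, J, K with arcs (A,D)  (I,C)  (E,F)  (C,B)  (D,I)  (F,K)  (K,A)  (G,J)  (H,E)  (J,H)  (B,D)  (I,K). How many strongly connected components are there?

6

{A, B, C, D, I, K} are all mutually reachable — one SCC of size 6.
{E} is an SCC by itself.
{G} is an SCC by itself.
{J} is an SCC by itself.
{F} is an SCC by itself.
(and 1 more singleton SCC)
That gives 6 strongly connected components.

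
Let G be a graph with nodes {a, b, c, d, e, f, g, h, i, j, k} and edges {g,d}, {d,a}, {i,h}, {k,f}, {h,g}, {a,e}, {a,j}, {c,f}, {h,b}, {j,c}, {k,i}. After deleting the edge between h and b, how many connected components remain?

Before removal there is 1 component.
h - b is a bridge — removing it separates h's side from b's side.
After removal: 2 components.

2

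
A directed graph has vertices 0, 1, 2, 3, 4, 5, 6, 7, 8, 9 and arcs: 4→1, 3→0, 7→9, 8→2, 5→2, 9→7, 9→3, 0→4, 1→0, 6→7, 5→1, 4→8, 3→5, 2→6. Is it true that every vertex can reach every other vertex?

Yes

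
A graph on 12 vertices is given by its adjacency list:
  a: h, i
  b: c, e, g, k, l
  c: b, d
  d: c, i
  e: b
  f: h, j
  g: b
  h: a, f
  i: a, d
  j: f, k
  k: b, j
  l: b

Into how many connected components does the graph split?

Starting from a we can reach a, b, c, d, e, f, g, h, i, j, k, l. That is one component of size 12.
Total: 1 component.

1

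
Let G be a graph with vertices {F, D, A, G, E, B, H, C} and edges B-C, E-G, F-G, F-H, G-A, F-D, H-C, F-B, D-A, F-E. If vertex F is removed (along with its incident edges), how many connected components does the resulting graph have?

2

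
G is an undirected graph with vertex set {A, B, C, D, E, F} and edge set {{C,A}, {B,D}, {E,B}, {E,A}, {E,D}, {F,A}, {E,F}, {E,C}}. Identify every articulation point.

Removing E increases the component count from 1 to 2, so E is a cut vertex.
By contrast removing B leaves 1 component; it is not a cut vertex. No other vertex is a cut vertex either.

E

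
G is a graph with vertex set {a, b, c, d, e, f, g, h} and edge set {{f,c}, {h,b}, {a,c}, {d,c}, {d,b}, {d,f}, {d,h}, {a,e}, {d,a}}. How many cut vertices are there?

2

Removing a increases the component count from 2 to 3, so a is a cut vertex.
Removing d increases the component count from 2 to 3, so d is a cut vertex.
By contrast removing b leaves 2 components; it is not a cut vertex. No other vertex is a cut vertex either.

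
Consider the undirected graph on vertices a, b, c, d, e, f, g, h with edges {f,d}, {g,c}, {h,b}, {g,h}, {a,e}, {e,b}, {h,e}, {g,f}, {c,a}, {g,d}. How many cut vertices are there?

1

Removing g increases the component count from 1 to 2, so g is a cut vertex.
By contrast removing c leaves 1 component; it is not a cut vertex. No other vertex is a cut vertex either.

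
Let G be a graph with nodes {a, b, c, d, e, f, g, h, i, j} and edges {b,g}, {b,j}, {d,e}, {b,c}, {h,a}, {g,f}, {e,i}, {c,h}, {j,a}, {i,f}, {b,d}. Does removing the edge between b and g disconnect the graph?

After removing b—g, the path b-d-e-i-f-g still connects them, so the edge is not a bridge.

No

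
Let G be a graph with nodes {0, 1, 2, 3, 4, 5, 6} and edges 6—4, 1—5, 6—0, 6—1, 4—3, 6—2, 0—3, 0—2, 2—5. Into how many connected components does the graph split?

Starting from 0 we can reach 0, 1, 2, 3, 4, 5, 6. That is one component of size 7.
Total: 1 component.

1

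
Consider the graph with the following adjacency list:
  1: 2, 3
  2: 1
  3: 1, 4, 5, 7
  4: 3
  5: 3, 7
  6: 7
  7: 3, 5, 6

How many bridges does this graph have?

The edges on the cycle 3-7-5-3 are not bridges since each lies on that cycle.
But removing 6-7 disconnects 6 from 7; removing 1-2 disconnects 1 from 2; removing 3-4 disconnects 3 from 4; removing 3-1 disconnects 3 from 1 — these are bridges.
That makes 4 bridges.

4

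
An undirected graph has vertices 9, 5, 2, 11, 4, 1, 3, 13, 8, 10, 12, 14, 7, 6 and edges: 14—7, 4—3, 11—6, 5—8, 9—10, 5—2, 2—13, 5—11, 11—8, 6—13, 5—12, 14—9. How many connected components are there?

4

1 is isolated — a component by itself.
Starting from 3 we can reach 3, 4. That is one component of size 2.
Starting from 7 we can reach 7, 9, 10, 14. That is one component of size 4.
Starting from 2 we can reach 2, 5, 6, 8, 11, 12, 13. That is one component of size 7.
Total: 4 components.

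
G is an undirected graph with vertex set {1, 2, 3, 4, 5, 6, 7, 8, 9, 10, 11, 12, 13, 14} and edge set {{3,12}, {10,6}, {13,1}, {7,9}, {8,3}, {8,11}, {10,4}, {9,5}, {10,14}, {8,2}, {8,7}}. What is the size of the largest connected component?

Starting from 1 we can reach 1, 13. That is one component of size 2.
Starting from 4 we can reach 4, 6, 10, 14. That is one component of size 4.
Starting from 2 we can reach 2, 3, 5, 7, 8, 9, 11, 12. That is one component of size 8.
The largest has 8 vertices.

8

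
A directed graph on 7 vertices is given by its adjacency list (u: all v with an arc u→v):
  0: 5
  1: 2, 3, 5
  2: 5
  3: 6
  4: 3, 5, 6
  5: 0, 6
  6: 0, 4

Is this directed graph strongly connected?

No

There is no directed path from 6 to 2, so the graph is not strongly connected.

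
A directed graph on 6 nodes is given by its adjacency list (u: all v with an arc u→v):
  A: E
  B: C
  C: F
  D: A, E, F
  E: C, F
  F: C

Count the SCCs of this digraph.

5

{C, F} are all mutually reachable — one SCC of size 2.
{A} is an SCC by itself.
{E} is an SCC by itself.
{D} is an SCC by itself.
{B} is an SCC by itself.
That gives 5 strongly connected components.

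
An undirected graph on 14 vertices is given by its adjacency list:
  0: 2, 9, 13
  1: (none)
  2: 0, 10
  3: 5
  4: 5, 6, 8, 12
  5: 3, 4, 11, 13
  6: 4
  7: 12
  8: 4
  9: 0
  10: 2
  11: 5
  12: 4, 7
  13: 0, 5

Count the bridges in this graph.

removing 7-12 disconnects 7 from 12; removing 6-4 disconnects 6 from 4; removing 5-3 disconnects 5 from 3; removing 8-4 disconnects 8 from 4 — these are bridges.
In total 12 edges are bridges.

12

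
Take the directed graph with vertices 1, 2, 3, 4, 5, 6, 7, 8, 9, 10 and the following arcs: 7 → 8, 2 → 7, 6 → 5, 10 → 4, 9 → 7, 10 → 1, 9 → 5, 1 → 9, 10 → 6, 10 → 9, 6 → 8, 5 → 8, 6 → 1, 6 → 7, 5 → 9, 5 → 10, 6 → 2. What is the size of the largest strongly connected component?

{1, 5, 6, 9, 10} are all mutually reachable — one SCC of size 5.
{2} is an SCC by itself.
{3} is an SCC by itself.
{7} is an SCC by itself.
{8} is an SCC by itself.
(and 1 more singleton SCC)
The largest has 5 vertices.

5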